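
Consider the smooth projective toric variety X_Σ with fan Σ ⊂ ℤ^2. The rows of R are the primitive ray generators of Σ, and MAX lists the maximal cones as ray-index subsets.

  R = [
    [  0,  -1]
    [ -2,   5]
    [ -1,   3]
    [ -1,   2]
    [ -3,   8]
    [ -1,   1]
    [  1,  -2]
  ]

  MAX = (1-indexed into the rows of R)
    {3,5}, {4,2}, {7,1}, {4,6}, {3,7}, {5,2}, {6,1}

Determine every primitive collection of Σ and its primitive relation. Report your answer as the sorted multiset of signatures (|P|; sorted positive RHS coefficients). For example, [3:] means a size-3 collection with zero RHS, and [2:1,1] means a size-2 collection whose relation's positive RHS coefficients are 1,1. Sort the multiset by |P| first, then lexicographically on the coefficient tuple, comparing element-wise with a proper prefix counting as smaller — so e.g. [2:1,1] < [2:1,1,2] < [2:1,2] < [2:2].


14 collections generate NE(X_Σ); each relation:

  • {4,7}:  v_{4} + v_{7} = 0  ⟹  sig = [2:]
  • {1,3}:  v_{1} + v_{3} = v_{4}  ⟹  sig = [2:1]
  • {1,4}:  v_{1} + v_{4} = v_{6}  ⟹  sig = [2:1]
  • {2,3}:  v_{2} + v_{3} = v_{5}  ⟹  sig = [2:1]
  • {2,7}:  v_{2} + v_{7} = v_{3}  ⟹  sig = [2:1]
  • {3,4}:  v_{3} + v_{4} = v_{2}  ⟹  sig = [2:1]
  • {6,7}:  v_{6} + v_{7} = v_{1}  ⟹  sig = [2:1]
  • {1,5}:  v_{1} + v_{5} = v_{2} + v_{4}  ⟹  sig = [2:1,1]
  • {5,6}:  v_{5} + v_{6} = v_{2} + 2·v_{4}  ⟹  sig = [2:1,2]
  • {1,2}:  v_{1} + v_{2} = 2·v_{4}  ⟹  sig = [2:2]
  • {3,6}:  v_{3} + v_{6} = 2·v_{4}  ⟹  sig = [2:2]
  • {4,5}:  v_{4} + v_{5} = 2·v_{2}  ⟹  sig = [2:2]
  • {5,7}:  v_{5} + v_{7} = 2·v_{3}  ⟹  sig = [2:2]
  • {2,6}:  v_{2} + v_{6} = 3·v_{4}  ⟹  sig = [2:3]

Hence PRS(X_Σ) =
    [2:]
    [2:1]
    [2:1]
    [2:1]
    [2:1]
    [2:1]
    [2:1]
    [2:1,1]
    [2:1,2]
    [2:2]
    [2:2]
    [2:2]
    [2:2]
    [2:3]


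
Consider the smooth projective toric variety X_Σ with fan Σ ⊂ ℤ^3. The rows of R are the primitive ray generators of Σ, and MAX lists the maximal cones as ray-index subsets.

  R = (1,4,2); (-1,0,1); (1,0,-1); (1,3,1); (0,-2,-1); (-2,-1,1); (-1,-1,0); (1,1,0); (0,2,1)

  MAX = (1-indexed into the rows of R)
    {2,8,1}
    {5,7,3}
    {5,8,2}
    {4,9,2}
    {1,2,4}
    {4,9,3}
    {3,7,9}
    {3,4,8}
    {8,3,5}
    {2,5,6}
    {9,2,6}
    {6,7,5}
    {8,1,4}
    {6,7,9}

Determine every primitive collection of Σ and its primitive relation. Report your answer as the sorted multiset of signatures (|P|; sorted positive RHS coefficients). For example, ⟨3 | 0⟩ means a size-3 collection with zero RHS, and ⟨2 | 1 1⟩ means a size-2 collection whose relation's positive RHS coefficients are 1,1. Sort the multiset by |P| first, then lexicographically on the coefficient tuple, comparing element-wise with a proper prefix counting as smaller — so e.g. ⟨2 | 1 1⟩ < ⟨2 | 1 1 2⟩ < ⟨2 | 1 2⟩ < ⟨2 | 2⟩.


|primitive collections| = 16. Relations:

  P = {2,3}:  v_{2} + v_{3} = 0 ; sig = ⟨2 | 0⟩
  P = {5,9}:  v_{5} + v_{9} = 0 ; sig = ⟨2 | 0⟩
  P = {7,8}:  v_{7} + v_{8} = 0 ; sig = ⟨2 | 0⟩
  P = {2,7}:  v_{2} + v_{7} = v_{6} ; sig = ⟨2 | 1⟩
  P = {3,6}:  v_{3} + v_{6} = v_{7} ; sig = ⟨2 | 1⟩
  P = {4,5}:  v_{4} + v_{5} = v_{8} ; sig = ⟨2 | 1⟩
  P = {4,7}:  v_{4} + v_{7} = v_{9} ; sig = ⟨2 | 1⟩
  P = {6,8}:  v_{6} + v_{8} = v_{2} ; sig = ⟨2 | 1⟩
  P = {8,9}:  v_{8} + v_{9} = v_{4} ; sig = ⟨2 | 1⟩
  P = {1,3}:  v_{1} + v_{3} = v_{4} + v_{8} ; sig = ⟨2 | 1 1⟩
  P = {1,7}:  v_{1} + v_{7} = v_{2} + v_{4} ; sig = ⟨2 | 1 1⟩
  P = {4,6}:  v_{4} + v_{6} = v_{2} + v_{9} ; sig = ⟨2 | 1 1⟩
  P = {1,5}:  v_{1} + v_{5} = v_{2} + 2·v_{8} ; sig = ⟨2 | 1 2⟩
  P = {1,6}:  v_{1} + v_{6} = 2·v_{2} + v_{4} ; sig = ⟨2 | 1 2⟩
  P = {1,9}:  v_{1} + v_{9} = v_{2} + 2·v_{4} ; sig = ⟨2 | 1 2⟩
  P = {2,4,8}:  v_{2} + v_{4} + v_{8} = v_{1} ; sig = ⟨3 | 1⟩

so the primitive-relation signature multiset is
[⟨2 | 0⟩, ⟨2 | 0⟩, ⟨2 | 0⟩, ⟨2 | 1⟩, ⟨2 | 1⟩, ⟨2 | 1⟩, ⟨2 | 1⟩, ⟨2 | 1⟩, ⟨2 | 1⟩, ⟨2 | 1 1⟩, ⟨2 | 1 1⟩, ⟨2 | 1 1⟩, ⟨2 | 1 2⟩, ⟨2 | 1 2⟩, ⟨2 | 1 2⟩, ⟨3 | 1⟩]


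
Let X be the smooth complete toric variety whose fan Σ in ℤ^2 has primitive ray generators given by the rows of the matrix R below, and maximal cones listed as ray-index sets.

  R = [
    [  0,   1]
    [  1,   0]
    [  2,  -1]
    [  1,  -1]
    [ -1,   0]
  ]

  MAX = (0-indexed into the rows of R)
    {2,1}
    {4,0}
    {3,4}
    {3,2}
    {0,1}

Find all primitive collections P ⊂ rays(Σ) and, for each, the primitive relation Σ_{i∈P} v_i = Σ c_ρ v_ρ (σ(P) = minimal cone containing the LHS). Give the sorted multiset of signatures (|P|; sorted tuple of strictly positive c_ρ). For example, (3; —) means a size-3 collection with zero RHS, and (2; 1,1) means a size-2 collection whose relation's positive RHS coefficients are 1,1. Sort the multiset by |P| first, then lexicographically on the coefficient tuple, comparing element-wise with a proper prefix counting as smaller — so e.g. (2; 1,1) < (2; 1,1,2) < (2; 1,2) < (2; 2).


5 minimal non-faces of Δ(Σ) (on 5 rays):

  P = {1,4}:  v_{1} + v_{4} = 0  so sig = (2; —)
  P = {0,3}:  v_{0} + v_{3} = v_{1}  so sig = (2; 1)
  P = {1,3}:  v_{1} + v_{3} = v_{2}  so sig = (2; 1)
  P = {2,4}:  v_{2} + v_{4} = v_{3}  so sig = (2; 1)
  P = {0,2}:  v_{0} + v_{2} = 2·v_{1}  so sig = (2; 2)

so the primitive-relation signature multiset is
[(2; —), (2; 1), (2; 1), (2; 1), (2; 2)]


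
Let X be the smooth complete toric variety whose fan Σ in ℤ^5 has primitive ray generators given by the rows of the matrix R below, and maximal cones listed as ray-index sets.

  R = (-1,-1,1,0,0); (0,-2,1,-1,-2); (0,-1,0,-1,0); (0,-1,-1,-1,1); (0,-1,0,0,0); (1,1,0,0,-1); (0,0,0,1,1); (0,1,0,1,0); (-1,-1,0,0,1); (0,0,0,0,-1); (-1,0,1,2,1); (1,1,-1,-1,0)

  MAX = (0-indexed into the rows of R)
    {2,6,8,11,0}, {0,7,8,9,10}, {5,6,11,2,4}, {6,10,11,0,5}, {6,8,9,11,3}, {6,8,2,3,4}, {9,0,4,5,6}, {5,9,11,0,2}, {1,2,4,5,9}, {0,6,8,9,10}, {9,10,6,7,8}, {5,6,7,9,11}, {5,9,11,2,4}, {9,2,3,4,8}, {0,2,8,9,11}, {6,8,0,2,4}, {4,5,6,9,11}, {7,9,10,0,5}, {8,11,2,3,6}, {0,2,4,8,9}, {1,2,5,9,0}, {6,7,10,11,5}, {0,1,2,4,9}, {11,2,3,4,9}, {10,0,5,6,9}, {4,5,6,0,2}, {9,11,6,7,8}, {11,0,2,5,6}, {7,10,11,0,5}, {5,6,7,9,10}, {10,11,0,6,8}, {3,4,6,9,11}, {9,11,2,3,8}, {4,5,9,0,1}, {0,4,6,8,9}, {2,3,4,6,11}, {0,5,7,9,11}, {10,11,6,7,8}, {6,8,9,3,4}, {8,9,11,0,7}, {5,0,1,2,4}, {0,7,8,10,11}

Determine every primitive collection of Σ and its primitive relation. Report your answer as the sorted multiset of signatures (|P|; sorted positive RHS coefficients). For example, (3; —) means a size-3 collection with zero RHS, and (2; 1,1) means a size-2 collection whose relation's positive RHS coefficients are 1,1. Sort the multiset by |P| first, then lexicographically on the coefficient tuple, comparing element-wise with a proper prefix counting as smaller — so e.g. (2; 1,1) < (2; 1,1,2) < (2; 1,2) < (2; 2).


|primitive collections| = 22. Relations:

  P = {2,7}:  v_{2} + v_{7} = 0 — sig = (2; —)
  P = {5,8}:  v_{5} + v_{8} = 0 — sig = (2; —)
  P = {0,3}:  v_{0} + v_{3} = v_{2} + v_{8} — sig = (2; 1,1)
  P = {2,10}:  v_{2} + v_{10} = v_{0} + v_{6} — sig = (2; 1,1)
  P = {3,5}:  v_{3} + v_{5} = v_{4} + v_{11} — sig = (2; 1,1)
  P = {3,10}:  v_{3} + v_{10} = v_{6} + v_{8} — sig = (2; 1,1)
  P = {4,7}:  v_{4} + v_{7} = v_{6} + v_{9} — sig = (2; 1,1)
  P = {1,7}:  v_{1} + v_{7} = v_{0} + v_{4} + v_{5} + v_{9} — sig = (2; 1,1,1,1)
  P = {1,8}:  v_{1} + v_{8} = v_{0} + v_{2} + v_{4} + v_{9} — sig = (2; 1,1,1,1)
  P = {3,7}:  v_{3} + v_{7} = v_{6} + v_{8} + v_{9} + v_{11} — sig = (2; 1,1,1,1)
  P = {1,10}:  v_{1} + v_{10} = 2·v_{0} + v_{4} + v_{5} + v_{6} + v_{9} — sig = (2; 1,1,1,1,2)
  P = {1,3}:  v_{1} + v_{3} = 2·v_{2} + v_{4} + v_{9} — sig = (2; 1,1,2)
  P = {1,6}:  v_{1} + v_{6} = v_{0} + 2·v_{4} + v_{5} — sig = (2; 1,1,2)
  P = {1,11}:  v_{1} + v_{11} = 2·v_{2} + v_{5} + v_{9} — sig = (2; 1,1,2)
  P = {4,10}:  v_{4} + v_{10} = v_{0} + 2·v_{6} + v_{9} — sig = (2; 1,1,2)
  P = {0,4,11}:  v_{0} + v_{4} + v_{11} = v_{2} — sig = (3; 1)
  P = {0,6,7}:  v_{0} + v_{6} + v_{7} = v_{10} — sig = (3; 1)
  P = {2,6,9}:  v_{2} + v_{6} + v_{9} = v_{4} — sig = (3; 1)
  P = {4,8,11}:  v_{4} + v_{8} + v_{11} = v_{3} — sig = (3; 1)
  P = {9,10,11}:  v_{9} + v_{10} + v_{11} = v_{7} — sig = (3; 1)
  P = {0,6,9,11}:  v_{0} + v_{6} + v_{9} + v_{11} = 0 — sig = (4; —)
  P = {0,2,4,5,9}:  v_{0} + v_{2} + v_{4} + v_{5} + v_{9} = v_{1} — sig = (5; 1)

Sorted signature multiset PRS(X):
[(2; —), (2; —), (2; 1,1), (2; 1,1), (2; 1,1), (2; 1,1), (2; 1,1), (2; 1,1,1,1), (2; 1,1,1,1), (2; 1,1,1,1), (2; 1,1,1,1,2), (2; 1,1,2), (2; 1,1,2), (2; 1,1,2), (2; 1,1,2), (3; 1), (3; 1), (3; 1), (3; 1), (3; 1), (4; —), (5; 1)]


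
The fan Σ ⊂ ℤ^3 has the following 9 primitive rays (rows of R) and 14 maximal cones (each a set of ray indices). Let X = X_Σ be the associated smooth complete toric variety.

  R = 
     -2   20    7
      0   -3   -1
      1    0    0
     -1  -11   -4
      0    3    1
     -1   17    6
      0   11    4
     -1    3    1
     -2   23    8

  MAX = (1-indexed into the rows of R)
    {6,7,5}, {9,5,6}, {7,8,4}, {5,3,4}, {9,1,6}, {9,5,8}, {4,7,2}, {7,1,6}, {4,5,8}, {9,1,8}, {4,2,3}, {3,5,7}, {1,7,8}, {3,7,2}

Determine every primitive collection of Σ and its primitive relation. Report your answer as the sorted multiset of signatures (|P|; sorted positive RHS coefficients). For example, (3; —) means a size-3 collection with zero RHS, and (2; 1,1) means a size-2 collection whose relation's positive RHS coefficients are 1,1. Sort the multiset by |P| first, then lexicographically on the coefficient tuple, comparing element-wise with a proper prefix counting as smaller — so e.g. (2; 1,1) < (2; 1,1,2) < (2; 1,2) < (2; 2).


18 collections generate NE(X_Σ); each relation:

  P = {2,5}:  v_{2} + v_{5} = 0 ; sig = (2; —)
  P = {1,5}:  v_{1} + v_{5} = v_{9} ; sig = (2; 1)
  P = {2,9}:  v_{2} + v_{9} = v_{1} ; sig = (2; 1)
  P = {3,8}:  v_{3} + v_{8} = v_{5} ; sig = (2; 1)
  P = {6,8}:  v_{6} + v_{8} = v_{1} ; sig = (2; 1)
  P = {1,3}:  v_{1} + v_{3} = v_{5} + v_{6} ; sig = (2; 1,1)
  P = {2,6}:  v_{2} + v_{6} = v_{7} + v_{8} ; sig = (2; 1,1)
  P = {2,8}:  v_{2} + v_{8} = v_{4} + v_{7} ; sig = (2; 1,1)
  P = {1,2}:  v_{1} + v_{2} = v_{7} + 2·v_{8} ; sig = (2; 1,2)
  P = {3,6}:  v_{3} + v_{6} = 2·v_{5} + v_{7} ; sig = (2; 1,2)
  P = {3,9}:  v_{3} + v_{9} = 2·v_{5} + v_{6} ; sig = (2; 1,2)
  P = {4,9}:  v_{4} + v_{9} = v_{5} + 3·v_{8} ; sig = (2; 1,3)
  P = {4,6}:  v_{4} + v_{6} = 2·v_{8} ; sig = (2; 2)
  P = {7,9}:  v_{7} + v_{9} = 2·v_{6} ; sig = (2; 2)
  P = {1,4}:  v_{1} + v_{4} = 3·v_{8} ; sig = (2; 3)
  P = {3,4,7}:  v_{3} + v_{4} + v_{7} = 0 ; sig = (3; —)
  P = {4,5,7}:  v_{4} + v_{5} + v_{7} = v_{8} ; sig = (3; 1)
  P = {5,7,8}:  v_{5} + v_{7} + v_{8} = v_{6} ; sig = (3; 1)

Signatures (|P|; sorted positive RHS coefficients), sorted:
{ (2; —),  (2; 1) ×4,  (2; 1,1) ×3,  (2; 1,2) ×3,  (2; 1,3),  (2; 2) ×2,  (2; 3),  (3; —),  (3; 1) ×2 }


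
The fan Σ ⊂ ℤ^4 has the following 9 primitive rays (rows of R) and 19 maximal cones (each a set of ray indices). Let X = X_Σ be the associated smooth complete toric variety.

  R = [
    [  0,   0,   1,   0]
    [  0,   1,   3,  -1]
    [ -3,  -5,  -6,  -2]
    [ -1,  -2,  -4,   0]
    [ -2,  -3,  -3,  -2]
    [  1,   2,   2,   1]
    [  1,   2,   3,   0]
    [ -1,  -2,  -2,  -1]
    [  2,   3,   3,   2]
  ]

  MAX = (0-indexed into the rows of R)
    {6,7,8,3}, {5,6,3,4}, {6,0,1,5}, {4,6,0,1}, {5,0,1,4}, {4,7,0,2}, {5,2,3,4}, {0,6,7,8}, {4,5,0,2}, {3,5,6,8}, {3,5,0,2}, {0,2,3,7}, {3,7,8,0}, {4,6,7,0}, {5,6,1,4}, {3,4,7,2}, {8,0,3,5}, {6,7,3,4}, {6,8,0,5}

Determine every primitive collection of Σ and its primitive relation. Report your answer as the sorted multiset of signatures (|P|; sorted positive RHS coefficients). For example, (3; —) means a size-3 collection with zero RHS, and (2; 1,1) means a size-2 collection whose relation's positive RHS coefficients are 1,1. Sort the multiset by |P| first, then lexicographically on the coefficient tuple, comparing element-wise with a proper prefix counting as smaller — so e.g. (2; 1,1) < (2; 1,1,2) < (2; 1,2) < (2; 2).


|primitive collections| = 11. Relations:

  {4,8}:  v_{4} + v_{8} = 0 ; sig = (2; —)
  {5,7}:  v_{5} + v_{7} = 0 ; sig = (2; —)
  {2,6}:  v_{2} + v_{6} = v_{4} ; sig = (2; 1)
  {1,3}:  v_{1} + v_{3} = v_{4} + v_{5} ; sig = (2; 1,1)
  {2,8}:  v_{2} + v_{8} = v_{0} + v_{3} ; sig = (2; 1,1)
  {1,7}:  v_{1} + v_{7} = v_{0} + v_{4} + v_{6} ; sig = (2; 1,1,1)
  {1,8}:  v_{1} + v_{8} = v_{0} + v_{5} + v_{6} ; sig = (2; 1,1,1)
  {1,2}:  v_{1} + v_{2} = v_{0} + 2·v_{4} + v_{5} ; sig = (2; 1,1,2)
  {0,3,6}:  v_{0} + v_{3} + v_{6} = 0 ; sig = (3; —)
  {0,3,4}:  v_{0} + v_{3} + v_{4} = v_{2} ; sig = (3; 1)
  {0,4,5,6}:  v_{0} + v_{4} + v_{5} + v_{6} = v_{1} ; sig = (4; 1)

Hence PRS(X_Σ) =
    (2; —)
    (2; —)
    (2; 1)
    (2; 1,1)
    (2; 1,1)
    (2; 1,1,1)
    (2; 1,1,1)
    (2; 1,1,2)
    (3; —)
    (3; 1)
    (4; 1)


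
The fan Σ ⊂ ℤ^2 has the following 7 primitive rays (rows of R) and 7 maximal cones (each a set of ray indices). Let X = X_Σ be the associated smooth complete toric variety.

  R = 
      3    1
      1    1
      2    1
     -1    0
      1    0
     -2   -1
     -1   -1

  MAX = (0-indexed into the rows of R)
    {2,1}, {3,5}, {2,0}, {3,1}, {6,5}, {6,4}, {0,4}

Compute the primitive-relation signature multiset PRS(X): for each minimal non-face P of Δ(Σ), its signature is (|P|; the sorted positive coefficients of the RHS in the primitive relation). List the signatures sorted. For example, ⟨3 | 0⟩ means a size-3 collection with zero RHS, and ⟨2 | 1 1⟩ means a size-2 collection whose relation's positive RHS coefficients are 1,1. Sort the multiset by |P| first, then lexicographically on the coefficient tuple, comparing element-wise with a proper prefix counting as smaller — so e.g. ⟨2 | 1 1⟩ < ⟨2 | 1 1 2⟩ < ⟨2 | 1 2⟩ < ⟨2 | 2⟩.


Minimal non-faces — 14 found among 7 rays, 7 max cones:

  {1,6}:  v_{1} + v_{6} = 0  ⟹  sig = ⟨2 | 0⟩
  {2,5}:  v_{2} + v_{5} = 0  ⟹  sig = ⟨2 | 0⟩
  {3,4}:  v_{3} + v_{4} = 0  ⟹  sig = ⟨2 | 0⟩
  {0,3}:  v_{0} + v_{3} = v_{2}  ⟹  sig = ⟨2 | 1⟩
  {0,5}:  v_{0} + v_{5} = v_{4}  ⟹  sig = ⟨2 | 1⟩
  {1,4}:  v_{1} + v_{4} = v_{2}  ⟹  sig = ⟨2 | 1⟩
  {1,5}:  v_{1} + v_{5} = v_{3}  ⟹  sig = ⟨2 | 1⟩
  {2,3}:  v_{2} + v_{3} = v_{1}  ⟹  sig = ⟨2 | 1⟩
  {2,4}:  v_{2} + v_{4} = v_{0}  ⟹  sig = ⟨2 | 1⟩
  {2,6}:  v_{2} + v_{6} = v_{4}  ⟹  sig = ⟨2 | 1⟩
  {3,6}:  v_{3} + v_{6} = v_{5}  ⟹  sig = ⟨2 | 1⟩
  {4,5}:  v_{4} + v_{5} = v_{6}  ⟹  sig = ⟨2 | 1⟩
  {0,1}:  v_{0} + v_{1} = 2·v_{2}  ⟹  sig = ⟨2 | 2⟩
  {0,6}:  v_{0} + v_{6} = 2·v_{4}  ⟹  sig = ⟨2 | 2⟩

Hence PRS(X_Σ) =
    |P|=2: 14 collections, coeffs (), (), (), (1), (1), (1), (1), (1), (1), (1), (1), (1), (2), (2)


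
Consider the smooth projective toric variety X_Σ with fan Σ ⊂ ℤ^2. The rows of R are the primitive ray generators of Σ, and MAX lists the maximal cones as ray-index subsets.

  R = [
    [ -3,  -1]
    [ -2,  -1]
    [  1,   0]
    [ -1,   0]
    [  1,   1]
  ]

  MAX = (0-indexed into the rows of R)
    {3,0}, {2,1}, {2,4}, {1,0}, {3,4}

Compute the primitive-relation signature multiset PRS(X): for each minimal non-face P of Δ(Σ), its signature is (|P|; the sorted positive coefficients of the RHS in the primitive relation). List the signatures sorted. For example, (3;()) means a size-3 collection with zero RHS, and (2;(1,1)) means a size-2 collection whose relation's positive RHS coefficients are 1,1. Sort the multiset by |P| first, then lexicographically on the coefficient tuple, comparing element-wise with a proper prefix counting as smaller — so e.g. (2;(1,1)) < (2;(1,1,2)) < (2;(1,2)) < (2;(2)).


Minimal non-faces — 5 found among 5 rays, 5 max cones:

  P = {2,3}:  v_{2} + v_{3} = 0  →  sig = (2;())
  P = {0,2}:  v_{0} + v_{2} = v_{1}  →  sig = (2;(1))
  P = {1,3}:  v_{1} + v_{3} = v_{0}  →  sig = (2;(1))
  P = {1,4}:  v_{1} + v_{4} = v_{3}  →  sig = (2;(1))
  P = {0,4}:  v_{0} + v_{4} = 2·v_{3}  →  sig = (2;(2))

so the primitive-relation signature multiset is
[(2;()), (2;(1)), (2;(1)), (2;(1)), (2;(2))]


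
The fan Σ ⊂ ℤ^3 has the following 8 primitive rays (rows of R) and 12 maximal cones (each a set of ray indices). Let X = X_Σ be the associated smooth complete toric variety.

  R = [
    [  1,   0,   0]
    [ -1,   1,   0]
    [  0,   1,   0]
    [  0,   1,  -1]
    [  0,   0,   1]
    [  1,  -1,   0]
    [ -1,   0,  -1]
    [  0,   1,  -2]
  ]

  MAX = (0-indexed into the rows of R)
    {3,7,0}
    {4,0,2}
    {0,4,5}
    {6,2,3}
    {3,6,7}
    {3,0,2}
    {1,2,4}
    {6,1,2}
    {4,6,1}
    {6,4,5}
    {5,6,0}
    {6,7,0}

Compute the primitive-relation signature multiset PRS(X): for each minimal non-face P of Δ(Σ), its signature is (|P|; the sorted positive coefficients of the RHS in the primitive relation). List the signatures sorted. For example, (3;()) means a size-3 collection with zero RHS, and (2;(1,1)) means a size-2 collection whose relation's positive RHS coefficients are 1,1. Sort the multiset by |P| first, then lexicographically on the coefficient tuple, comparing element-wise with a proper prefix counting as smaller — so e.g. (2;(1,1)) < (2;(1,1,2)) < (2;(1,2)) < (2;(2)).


14 minimal non-faces of Δ(Σ) (on 8 rays):

  P = {1,5}:  v_{1} + v_{5} = 0  so sig = (2;())
  P = {0,1}:  v_{0} + v_{1} = v_{2}  so sig = (2;(1))
  P = {2,5}:  v_{2} + v_{5} = v_{0}  so sig = (2;(1))
  P = {3,4}:  v_{3} + v_{4} = v_{2}  so sig = (2;(1))
  P = {4,7}:  v_{4} + v_{7} = v_{3}  so sig = (2;(1))
  P = {1,7}:  v_{1} + v_{7} = v_{2} + v_{3} + v_{6}  so sig = (2;(1,1,1))
  P = {1,3}:  v_{1} + v_{3} = 2·v_{2} + v_{6}  so sig = (2;(1,2))
  P = {3,5}:  v_{3} + v_{5} = 2·v_{0} + v_{6}  so sig = (2;(1,2))
  P = {2,7}:  v_{2} + v_{7} = 2·v_{3}  so sig = (2;(2))
  P = {5,7}:  v_{5} + v_{7} = 3·v_{0} + 2·v_{6}  so sig = (2;(2,3))
  P = {0,4,6}:  v_{0} + v_{4} + v_{6} = 0  so sig = (3;())
  P = {0,2,6}:  v_{0} + v_{2} + v_{6} = v_{3}  so sig = (3;(1))
  P = {0,3,6}:  v_{0} + v_{3} + v_{6} = v_{7}  so sig = (3;(1))
  P = {2,4,6}:  v_{2} + v_{4} + v_{6} = v_{1}  so sig = (3;(1))

Hence PRS(X_Σ) =
[(2;()), (2;(1)), (2;(1)), (2;(1)), (2;(1)), (2;(1,1,1)), (2;(1,2)), (2;(1,2)), (2;(2)), (2;(2,3)), (3;()), (3;(1)), (3;(1)), (3;(1))]


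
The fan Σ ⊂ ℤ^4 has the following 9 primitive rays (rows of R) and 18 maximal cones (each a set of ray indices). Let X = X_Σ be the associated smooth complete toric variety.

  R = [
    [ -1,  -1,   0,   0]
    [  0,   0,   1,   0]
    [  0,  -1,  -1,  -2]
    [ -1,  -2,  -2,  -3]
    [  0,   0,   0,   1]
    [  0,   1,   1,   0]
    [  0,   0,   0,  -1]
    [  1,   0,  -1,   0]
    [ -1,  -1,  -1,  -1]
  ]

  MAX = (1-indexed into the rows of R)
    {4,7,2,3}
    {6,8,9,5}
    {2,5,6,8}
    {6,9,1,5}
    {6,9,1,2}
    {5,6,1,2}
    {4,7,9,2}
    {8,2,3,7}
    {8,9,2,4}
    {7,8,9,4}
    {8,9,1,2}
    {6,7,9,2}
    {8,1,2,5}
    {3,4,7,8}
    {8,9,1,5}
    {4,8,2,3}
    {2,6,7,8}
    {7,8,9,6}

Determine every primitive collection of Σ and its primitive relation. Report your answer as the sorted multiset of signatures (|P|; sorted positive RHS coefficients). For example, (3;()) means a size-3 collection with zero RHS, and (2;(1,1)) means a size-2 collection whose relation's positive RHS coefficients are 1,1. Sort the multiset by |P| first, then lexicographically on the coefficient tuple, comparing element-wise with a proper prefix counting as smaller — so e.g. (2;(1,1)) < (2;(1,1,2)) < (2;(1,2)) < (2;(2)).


Primitive collections (14):

  P = {5,7}:  v_{5} + v_{7} = 0  ⟹  sig = (2;())
  P = {3,9}:  v_{3} + v_{9} = v_{4}  ⟹  sig = (2;(1))
  P = {1,7}:  v_{1} + v_{7} = v_{2} + v_{9}  ⟹  sig = (2;(1,1))
  P = {3,5}:  v_{3} + v_{5} = v_{2} + v_{8} + v_{9}  ⟹  sig = (2;(1,1,1))
  P = {4,5}:  v_{4} + v_{5} = v_{2} + v_{8} + 2·v_{9}  ⟹  sig = (2;(1,1,2))
  P = {4,6}:  v_{4} + v_{6} = 2·v_{7} + v_{9}  ⟹  sig = (2;(1,2))
  P = {1,3}:  v_{1} + v_{3} = 2·v_{2} + v_{8} + 2·v_{9}  ⟹  sig = (2;(1,2,2))
  P = {1,4}:  v_{1} + v_{4} = 2·v_{2} + v_{8} + 3·v_{9}  ⟹  sig = (2;(1,2,3))
  P = {3,6}:  v_{3} + v_{6} = 2·v_{7}  ⟹  sig = (2;(2))
  P = {1,6,8}:  v_{1} + v_{6} + v_{8} = 0  ⟹  sig = (3;())
  P = {2,5,9}:  v_{2} + v_{5} + v_{9} = v_{1}  ⟹  sig = (3;(1))
  P = {2,6,8,9}:  v_{2} + v_{6} + v_{8} + v_{9} = v_{7}  ⟹  sig = (4;(1))
  P = {2,7,8,9}:  v_{2} + v_{7} + v_{8} + v_{9} = v_{3}  ⟹  sig = (4;(1))
  P = {2,4,7,8}:  v_{2} + v_{4} + v_{7} + v_{8} = 2·v_{3}  ⟹  sig = (4;(2))

Hence PRS(X_Σ) =
{ (2;()),  (2;(1)),  (2;(1,1)),  (2;(1,1,1)),  (2;(1,1,2)),  (2;(1,2)),  (2;(1,2,2)),  (2;(1,2,3)),  (2;(2)),  (3;()),  (3;(1)),  (4;(1)) ×2,  (4;(2)) }


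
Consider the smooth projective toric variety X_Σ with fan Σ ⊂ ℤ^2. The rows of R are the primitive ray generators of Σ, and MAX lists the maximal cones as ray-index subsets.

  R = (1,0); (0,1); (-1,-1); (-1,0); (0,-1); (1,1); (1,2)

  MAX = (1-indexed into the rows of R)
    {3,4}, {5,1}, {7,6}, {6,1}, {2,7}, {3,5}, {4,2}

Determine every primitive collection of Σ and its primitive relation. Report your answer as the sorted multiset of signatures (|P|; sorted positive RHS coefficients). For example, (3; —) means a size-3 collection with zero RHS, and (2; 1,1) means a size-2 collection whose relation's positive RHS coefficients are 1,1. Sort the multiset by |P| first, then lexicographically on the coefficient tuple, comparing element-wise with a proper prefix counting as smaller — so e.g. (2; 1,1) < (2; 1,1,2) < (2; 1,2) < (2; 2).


14 collections generate NE(X_Σ); each relation:

  • {1,4}:  v_{1} + v_{4} = 0 — sig = (2; —)
  • {2,5}:  v_{2} + v_{5} = 0 — sig = (2; —)
  • {3,6}:  v_{3} + v_{6} = 0 — sig = (2; —)
  • {1,2}:  v_{1} + v_{2} = v_{6} — sig = (2; 1)
  • {1,3}:  v_{1} + v_{3} = v_{5} — sig = (2; 1)
  • {2,3}:  v_{2} + v_{3} = v_{4} — sig = (2; 1)
  • {2,6}:  v_{2} + v_{6} = v_{7} — sig = (2; 1)
  • {3,7}:  v_{3} + v_{7} = v_{2} — sig = (2; 1)
  • {4,5}:  v_{4} + v_{5} = v_{3} — sig = (2; 1)
  • {4,6}:  v_{4} + v_{6} = v_{2} — sig = (2; 1)
  • {5,6}:  v_{5} + v_{6} = v_{1} — sig = (2; 1)
  • {5,7}:  v_{5} + v_{7} = v_{6} — sig = (2; 1)
  • {1,7}:  v_{1} + v_{7} = 2·v_{6} — sig = (2; 2)
  • {4,7}:  v_{4} + v_{7} = 2·v_{2} — sig = (2; 2)

so the primitive-relation signature multiset is
    (2; —)
    (2; —)
    (2; —)
    (2; 1)
    (2; 1)
    (2; 1)
    (2; 1)
    (2; 1)
    (2; 1)
    (2; 1)
    (2; 1)
    (2; 1)
    (2; 2)
    (2; 2)


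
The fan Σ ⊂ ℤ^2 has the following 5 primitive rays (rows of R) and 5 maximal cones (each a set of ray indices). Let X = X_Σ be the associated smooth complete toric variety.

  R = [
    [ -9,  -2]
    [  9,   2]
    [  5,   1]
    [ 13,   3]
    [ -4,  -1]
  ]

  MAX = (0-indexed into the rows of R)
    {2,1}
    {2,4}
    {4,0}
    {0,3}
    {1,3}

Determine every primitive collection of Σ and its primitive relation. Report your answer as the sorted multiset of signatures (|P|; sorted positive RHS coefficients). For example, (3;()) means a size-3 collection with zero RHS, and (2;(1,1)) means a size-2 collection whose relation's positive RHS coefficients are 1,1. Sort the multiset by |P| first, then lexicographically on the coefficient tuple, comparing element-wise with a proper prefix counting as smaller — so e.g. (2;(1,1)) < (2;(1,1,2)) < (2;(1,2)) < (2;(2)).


Σ has 5 primitive collections:

  {0,1}:  v_{0} + v_{1} = 0 ; sig = (2;())
  {0,2}:  v_{0} + v_{2} = v_{4} ; sig = (2;(1))
  {1,4}:  v_{1} + v_{4} = v_{2} ; sig = (2;(1))
  {3,4}:  v_{3} + v_{4} = v_{1} ; sig = (2;(1))
  {2,3}:  v_{2} + v_{3} = 2·v_{1} ; sig = (2;(2))

Signatures (|P|; sorted positive RHS coefficients), sorted:
{ (2;()),  (2;(1)) ×3,  (2;(2)) }


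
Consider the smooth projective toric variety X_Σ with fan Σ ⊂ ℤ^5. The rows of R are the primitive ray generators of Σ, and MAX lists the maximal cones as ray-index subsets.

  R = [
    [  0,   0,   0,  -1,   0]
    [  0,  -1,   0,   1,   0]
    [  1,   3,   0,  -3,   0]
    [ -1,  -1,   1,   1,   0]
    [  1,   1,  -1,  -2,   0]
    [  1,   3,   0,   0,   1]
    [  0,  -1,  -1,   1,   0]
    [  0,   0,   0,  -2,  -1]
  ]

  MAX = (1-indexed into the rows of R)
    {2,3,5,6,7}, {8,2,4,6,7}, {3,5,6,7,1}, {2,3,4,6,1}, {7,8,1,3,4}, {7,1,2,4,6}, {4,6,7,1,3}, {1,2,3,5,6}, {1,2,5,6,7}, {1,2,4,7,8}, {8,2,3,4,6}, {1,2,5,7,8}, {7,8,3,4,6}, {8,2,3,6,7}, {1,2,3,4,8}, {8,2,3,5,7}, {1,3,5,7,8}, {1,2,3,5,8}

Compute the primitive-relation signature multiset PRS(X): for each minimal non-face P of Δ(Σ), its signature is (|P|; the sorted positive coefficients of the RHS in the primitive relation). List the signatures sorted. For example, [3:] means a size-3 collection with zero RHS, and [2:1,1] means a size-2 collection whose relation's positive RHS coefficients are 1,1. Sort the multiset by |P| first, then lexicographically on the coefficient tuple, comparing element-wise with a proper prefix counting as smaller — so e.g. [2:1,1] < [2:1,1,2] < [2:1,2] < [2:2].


Minimal non-faces — 5 found among 8 rays, 18 max cones:

  P={4,5}:  v_{4} + v_{5} = v_{1}  →  sig = [2:1]
  P={1,6,8}:  v_{1} + v_{6} + v_{8} = v_{3}  →  sig = [3:1]
  P={5,6,8}:  v_{5} + v_{6} + v_{8} = v_{2} + 2·v_{3} + v_{7}  →  sig = [3:1,1,2]
  P={2,3,4,7}:  v_{2} + v_{3} + v_{4} + v_{7} = 0  →  sig = [4:]
  P={1,2,3,7}:  v_{1} + v_{2} + v_{3} + v_{7} = v_{5}  →  sig = [4:1]

Signatures (|P|; sorted positive RHS coefficients), sorted:
    |P|=2: 1 collection, coeffs (1)
    |P|=3: 2 collections, coeffs (1), (1,1,2)
    |P|=4: 2 collections, coeffs (), (1)


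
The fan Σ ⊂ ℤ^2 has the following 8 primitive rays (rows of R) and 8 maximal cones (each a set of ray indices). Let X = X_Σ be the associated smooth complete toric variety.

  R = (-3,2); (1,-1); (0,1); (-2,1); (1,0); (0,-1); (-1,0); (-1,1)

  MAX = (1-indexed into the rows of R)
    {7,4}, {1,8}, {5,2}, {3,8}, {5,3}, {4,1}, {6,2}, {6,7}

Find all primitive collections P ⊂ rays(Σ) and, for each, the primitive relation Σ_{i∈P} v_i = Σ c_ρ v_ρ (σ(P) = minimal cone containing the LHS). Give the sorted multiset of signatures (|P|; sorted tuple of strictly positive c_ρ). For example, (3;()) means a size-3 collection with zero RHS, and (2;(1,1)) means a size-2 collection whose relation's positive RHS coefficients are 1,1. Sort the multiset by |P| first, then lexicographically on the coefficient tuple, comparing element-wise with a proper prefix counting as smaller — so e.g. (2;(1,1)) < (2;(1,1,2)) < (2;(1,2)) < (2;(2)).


Δ(Σ) — 8 vertices, 20 min non-faces:

  {2,8}:  v_{2} + v_{8} = 0  so sig = (2;())
  {3,6}:  v_{3} + v_{6} = 0  so sig = (2;())
  {5,7}:  v_{5} + v_{7} = 0  so sig = (2;())
  {1,2}:  v_{1} + v_{2} = v_{4}  so sig = (2;(1))
  {2,3}:  v_{2} + v_{3} = v_{5}  so sig = (2;(1))
  {2,4}:  v_{2} + v_{4} = v_{7}  so sig = (2;(1))
  {2,7}:  v_{2} + v_{7} = v_{6}  so sig = (2;(1))
  {3,7}:  v_{3} + v_{7} = v_{8}  so sig = (2;(1))
  {4,5}:  v_{4} + v_{5} = v_{8}  so sig = (2;(1))
  {4,8}:  v_{4} + v_{8} = v_{1}  so sig = (2;(1))
  {5,6}:  v_{5} + v_{6} = v_{2}  so sig = (2;(1))
  {5,8}:  v_{5} + v_{8} = v_{3}  so sig = (2;(1))
  {6,8}:  v_{6} + v_{8} = v_{7}  so sig = (2;(1))
  {7,8}:  v_{7} + v_{8} = v_{4}  so sig = (2;(1))
  {1,6}:  v_{1} + v_{6} = v_{4} + v_{7}  so sig = (2;(1,1))
  {1,5}:  v_{1} + v_{5} = 2·v_{8}  so sig = (2;(2))
  {1,7}:  v_{1} + v_{7} = 2·v_{4}  so sig = (2;(2))
  {3,4}:  v_{3} + v_{4} = 2·v_{8}  so sig = (2;(2))
  {4,6}:  v_{4} + v_{6} = 2·v_{7}  so sig = (2;(2))
  {1,3}:  v_{1} + v_{3} = 3·v_{8}  so sig = (2;(3))

Sorted signature multiset PRS(X):
{ (2;()) ×3,  (2;(1)) ×11,  (2;(1,1)),  (2;(2)) ×4,  (2;(3)) }


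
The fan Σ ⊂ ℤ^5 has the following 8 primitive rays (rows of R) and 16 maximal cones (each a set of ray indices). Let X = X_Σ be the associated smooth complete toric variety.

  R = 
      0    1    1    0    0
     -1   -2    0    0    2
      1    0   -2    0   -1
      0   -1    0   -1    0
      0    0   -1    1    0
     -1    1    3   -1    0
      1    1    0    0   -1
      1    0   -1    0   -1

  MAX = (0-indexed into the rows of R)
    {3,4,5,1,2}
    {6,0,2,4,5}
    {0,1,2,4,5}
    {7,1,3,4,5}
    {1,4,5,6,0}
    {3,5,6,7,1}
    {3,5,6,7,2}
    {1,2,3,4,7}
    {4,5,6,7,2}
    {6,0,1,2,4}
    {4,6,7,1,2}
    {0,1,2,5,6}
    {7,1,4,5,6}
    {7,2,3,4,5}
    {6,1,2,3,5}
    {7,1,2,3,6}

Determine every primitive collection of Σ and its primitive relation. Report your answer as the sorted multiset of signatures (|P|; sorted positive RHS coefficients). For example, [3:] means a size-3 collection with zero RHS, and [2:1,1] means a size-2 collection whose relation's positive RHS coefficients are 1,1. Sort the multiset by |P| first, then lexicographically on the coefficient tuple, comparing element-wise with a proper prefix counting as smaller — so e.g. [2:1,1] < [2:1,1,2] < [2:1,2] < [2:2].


5 minimal non-faces of Δ(Σ) (on 8 rays):

  {0,7}:  v_{0} + v_{7} = v_{6}  →  sig = [2:1]
  {0,3}:  v_{0} + v_{3} = v_{1} + v_{2} + v_{5} + v_{6}  →  sig = [2:1,1,1,1]
  {3,4,6}:  v_{3} + v_{4} + v_{6} = v_{7}  →  sig = [3:1]
  {1,2,5,7}:  v_{1} + v_{2} + v_{5} + v_{7} = v_{3}  →  sig = [4:1]
  {1,2,4,5,6}:  v_{1} + v_{2} + v_{4} + v_{5} + v_{6} = 0  →  sig = [5:]

Sorted signature multiset PRS(X):
    [2:1]
    [2:1,1,1,1]
    [3:1]
    [4:1]
    [5:]


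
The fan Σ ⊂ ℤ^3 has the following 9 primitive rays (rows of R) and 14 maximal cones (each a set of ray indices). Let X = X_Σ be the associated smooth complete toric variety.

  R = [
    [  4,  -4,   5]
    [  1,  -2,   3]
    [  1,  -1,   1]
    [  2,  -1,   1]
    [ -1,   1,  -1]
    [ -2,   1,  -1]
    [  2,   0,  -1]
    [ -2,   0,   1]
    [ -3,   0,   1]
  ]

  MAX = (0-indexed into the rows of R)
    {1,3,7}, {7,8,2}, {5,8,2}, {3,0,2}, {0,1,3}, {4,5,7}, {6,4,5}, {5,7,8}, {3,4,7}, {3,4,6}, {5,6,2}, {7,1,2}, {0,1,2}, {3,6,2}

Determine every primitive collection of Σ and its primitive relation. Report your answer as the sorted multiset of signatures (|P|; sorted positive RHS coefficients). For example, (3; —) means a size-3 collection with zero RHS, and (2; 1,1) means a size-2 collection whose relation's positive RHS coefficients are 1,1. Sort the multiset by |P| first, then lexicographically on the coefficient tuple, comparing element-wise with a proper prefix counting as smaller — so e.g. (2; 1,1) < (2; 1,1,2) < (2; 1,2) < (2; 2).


18 minimal non-faces of Δ(Σ) (on 9 rays):

  P={2,4}:  v_{2} + v_{4} = 0  →  sig = (2; —)
  P={3,5}:  v_{3} + v_{5} = 0  →  sig = (2; —)
  P={6,7}:  v_{6} + v_{7} = 0  →  sig = (2; —)
  P={0,4}:  v_{0} + v_{4} = v_{1} + v_{3}  →  sig = (2; 1,1)
  P={0,5}:  v_{0} + v_{5} = v_{1} + v_{2}  →  sig = (2; 1,1)
  P={1,4}:  v_{1} + v_{4} = v_{3} + v_{7}  →  sig = (2; 1,1)
  P={1,5}:  v_{1} + v_{5} = v_{2} + v_{7}  →  sig = (2; 1,1)
  P={1,6}:  v_{1} + v_{6} = v_{2} + v_{3}  →  sig = (2; 1,1)
  P={3,8}:  v_{3} + v_{8} = v_{2} + v_{7}  →  sig = (2; 1,1)
  P={4,8}:  v_{4} + v_{8} = v_{5} + v_{7}  →  sig = (2; 1,1)
  P={6,8}:  v_{6} + v_{8} = v_{2} + v_{5}  →  sig = (2; 1,1)
  P={0,8}:  v_{0} + v_{8} = v_{1} + 2·v_{2} + v_{7}  →  sig = (2; 1,1,2)
  P={0,7}:  v_{0} + v_{7} = 2·v_{1}  →  sig = (2; 2)
  P={0,6}:  v_{0} + v_{6} = 2·v_{2} + 2·v_{3}  →  sig = (2; 2,2)
  P={1,8}:  v_{1} + v_{8} = 2·v_{2} + 2·v_{7}  →  sig = (2; 2,2)
  P={1,2,3}:  v_{1} + v_{2} + v_{3} = v_{0}  →  sig = (3; 1)
  P={2,3,7}:  v_{2} + v_{3} + v_{7} = v_{1}  →  sig = (3; 1)
  P={2,5,7}:  v_{2} + v_{5} + v_{7} = v_{8}  →  sig = (3; 1)

Hence PRS(X_Σ) =
[(2; —), (2; —), (2; —), (2; 1,1), (2; 1,1), (2; 1,1), (2; 1,1), (2; 1,1), (2; 1,1), (2; 1,1), (2; 1,1), (2; 1,1,2), (2; 2), (2; 2,2), (2; 2,2), (3; 1), (3; 1), (3; 1)]


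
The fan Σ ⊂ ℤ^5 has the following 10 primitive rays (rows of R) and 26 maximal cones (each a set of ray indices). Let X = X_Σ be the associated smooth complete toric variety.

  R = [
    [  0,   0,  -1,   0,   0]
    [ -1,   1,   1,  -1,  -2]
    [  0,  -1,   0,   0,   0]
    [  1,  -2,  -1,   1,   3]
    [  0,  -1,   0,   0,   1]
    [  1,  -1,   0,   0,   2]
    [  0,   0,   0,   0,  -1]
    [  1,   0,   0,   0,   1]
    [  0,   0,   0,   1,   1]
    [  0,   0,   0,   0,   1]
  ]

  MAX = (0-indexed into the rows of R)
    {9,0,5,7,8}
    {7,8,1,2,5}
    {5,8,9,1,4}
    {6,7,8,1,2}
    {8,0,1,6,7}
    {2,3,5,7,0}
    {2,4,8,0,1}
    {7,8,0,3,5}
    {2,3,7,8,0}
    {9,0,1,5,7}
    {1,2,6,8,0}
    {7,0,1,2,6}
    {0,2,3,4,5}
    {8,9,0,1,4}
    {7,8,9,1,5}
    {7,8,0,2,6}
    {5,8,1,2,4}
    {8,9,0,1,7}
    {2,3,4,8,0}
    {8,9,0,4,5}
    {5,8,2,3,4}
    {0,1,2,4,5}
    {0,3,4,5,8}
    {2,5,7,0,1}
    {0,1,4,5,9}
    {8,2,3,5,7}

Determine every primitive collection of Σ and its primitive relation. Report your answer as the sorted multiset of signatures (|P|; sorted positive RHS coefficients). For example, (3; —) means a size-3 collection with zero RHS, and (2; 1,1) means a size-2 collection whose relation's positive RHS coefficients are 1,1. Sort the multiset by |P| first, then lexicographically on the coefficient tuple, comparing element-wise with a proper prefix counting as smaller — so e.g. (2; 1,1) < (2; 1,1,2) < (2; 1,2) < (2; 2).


Σ has 11 primitive collections:

  P={6,9}:  v_{6} + v_{9} = 0  →  sig = (2; —)
  P={1,3}:  v_{1} + v_{3} = v_{4}  →  sig = (2; 1)
  P={2,9}:  v_{2} + v_{9} = v_{4}  →  sig = (2; 1)
  P={4,6}:  v_{4} + v_{6} = v_{2}  →  sig = (2; 1)
  P={4,7}:  v_{4} + v_{7} = v_{5}  →  sig = (2; 1)
  P={5,6}:  v_{5} + v_{6} = v_{2} + v_{7}  →  sig = (2; 1,1)
  P={3,9}:  v_{3} + v_{9} = v_{0} + v_{4} + v_{5} + v_{8}  →  sig = (2; 1,1,1,1)
  P={3,6}:  v_{3} + v_{6} = v_{0} + 2·v_{2} + v_{7} + v_{8}  →  sig = (2; 1,1,1,2)
  P={0,1,5,8}:  v_{0} + v_{1} + v_{5} + v_{8} = v_{9}  →  sig = (4; 1)
  P={0,2,5,8}:  v_{0} + v_{2} + v_{5} + v_{8} = v_{3}  →  sig = (4; 1)
  P={0,1,2,7,8}:  v_{0} + v_{1} + v_{2} + v_{7} + v_{8} = 0  →  sig = (5; —)

so the primitive-relation signature multiset is
{ (2; —),  (2; 1) ×4,  (2; 1,1),  (2; 1,1,1,1),  (2; 1,1,1,2),  (4; 1) ×2,  (5; —) }


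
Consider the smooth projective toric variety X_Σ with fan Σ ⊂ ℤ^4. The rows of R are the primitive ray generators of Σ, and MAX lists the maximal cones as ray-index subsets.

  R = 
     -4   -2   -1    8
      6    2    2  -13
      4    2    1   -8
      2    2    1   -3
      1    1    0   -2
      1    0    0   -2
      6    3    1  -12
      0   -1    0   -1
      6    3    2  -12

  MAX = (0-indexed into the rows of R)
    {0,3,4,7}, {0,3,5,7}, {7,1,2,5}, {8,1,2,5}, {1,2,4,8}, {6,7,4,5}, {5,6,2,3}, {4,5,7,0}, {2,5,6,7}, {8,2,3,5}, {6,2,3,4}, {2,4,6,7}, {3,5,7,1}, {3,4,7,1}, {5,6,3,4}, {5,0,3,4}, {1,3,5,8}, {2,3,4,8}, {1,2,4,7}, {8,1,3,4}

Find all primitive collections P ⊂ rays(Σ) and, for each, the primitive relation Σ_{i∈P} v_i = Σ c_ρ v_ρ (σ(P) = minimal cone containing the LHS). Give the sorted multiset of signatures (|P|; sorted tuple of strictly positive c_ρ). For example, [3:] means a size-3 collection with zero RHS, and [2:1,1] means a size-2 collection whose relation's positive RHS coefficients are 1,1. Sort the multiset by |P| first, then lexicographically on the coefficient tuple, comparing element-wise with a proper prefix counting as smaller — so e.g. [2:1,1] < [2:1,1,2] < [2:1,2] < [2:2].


Minimal non-faces — 14 found among 9 rays, 20 max cones:

  • {0,2}:  v_{0} + v_{2} = 0  ⟹  sig = [2:]
  • {7,8}:  v_{7} + v_{8} = v_{1}  ⟹  sig = [2:1]
  • {0,6}:  v_{0} + v_{6} = v_{4} + v_{5}  ⟹  sig = [2:1,1]
  • {0,8}:  v_{0} + v_{8} = v_{3} + v_{7}  ⟹  sig = [2:1,1]
  • {0,1}:  v_{0} + v_{1} = v_{3} + 2·v_{7}  ⟹  sig = [2:1,2]
  • {1,6}:  v_{1} + v_{6} = 3·v_{2} + v_{7}  ⟹  sig = [2:1,3]
  • {6,8}:  v_{6} + v_{8} = 3·v_{2}  ⟹  sig = [2:3]
  • {2,3,7}:  v_{2} + v_{3} + v_{7} = v_{8}  ⟹  sig = [3:1]
  • {2,4,5}:  v_{2} + v_{4} + v_{5} = v_{6}  ⟹  sig = [3:1]
  • {1,4,5}:  v_{1} + v_{4} + v_{5} = 2·v_{2} + v_{7}  ⟹  sig = [3:1,2]
  • {1,2,3}:  v_{1} + v_{2} + v_{3} = 2·v_{8}  ⟹  sig = [3:2]
  • {3,6,7}:  v_{3} + v_{6} + v_{7} = 2·v_{2}  ⟹  sig = [3:2]
  • {4,5,8}:  v_{4} + v_{5} + v_{8} = 2·v_{2}  ⟹  sig = [3:2]
  • {3,4,5,7}:  v_{3} + v_{4} + v_{5} + v_{7} = v_{2}  ⟹  sig = [4:1]

Hence PRS(X_Σ) =
[[2:], [2:1], [2:1,1], [2:1,1], [2:1,2], [2:1,3], [2:3], [3:1], [3:1], [3:1,2], [3:2], [3:2], [3:2], [4:1]]


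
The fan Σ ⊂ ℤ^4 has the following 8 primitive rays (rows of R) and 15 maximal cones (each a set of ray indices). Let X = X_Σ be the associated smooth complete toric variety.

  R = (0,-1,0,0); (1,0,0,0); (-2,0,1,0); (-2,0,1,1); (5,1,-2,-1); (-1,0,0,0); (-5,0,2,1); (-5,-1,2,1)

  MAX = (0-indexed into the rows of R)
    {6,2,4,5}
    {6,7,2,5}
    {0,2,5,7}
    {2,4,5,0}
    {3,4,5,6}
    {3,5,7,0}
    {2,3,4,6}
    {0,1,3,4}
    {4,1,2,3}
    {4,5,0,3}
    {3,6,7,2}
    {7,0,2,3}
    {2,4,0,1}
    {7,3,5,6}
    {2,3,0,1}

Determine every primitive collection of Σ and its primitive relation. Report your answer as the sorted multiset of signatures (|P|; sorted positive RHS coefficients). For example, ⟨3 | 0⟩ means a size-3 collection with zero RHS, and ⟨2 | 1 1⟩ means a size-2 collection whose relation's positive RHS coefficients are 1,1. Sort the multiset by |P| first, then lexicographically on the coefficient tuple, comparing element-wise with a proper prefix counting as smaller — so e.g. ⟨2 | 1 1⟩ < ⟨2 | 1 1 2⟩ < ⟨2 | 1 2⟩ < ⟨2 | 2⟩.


Minimal non-faces — 7 found among 8 rays, 15 max cones:

  • {1,5}:  v_{1} + v_{5} = 0  so sig = ⟨2 | 0⟩
  • {4,7}:  v_{4} + v_{7} = 0  so sig = ⟨2 | 0⟩
  • {0,6}:  v_{0} + v_{6} = v_{7}  so sig = ⟨2 | 1⟩
  • {1,6}:  v_{1} + v_{6} = v_{2} + v_{3}  so sig = ⟨2 | 1 1⟩
  • {1,7}:  v_{1} + v_{7} = v_{0} + v_{2} + v_{3}  so sig = ⟨2 | 1 1 1⟩
  • {2,3,5}:  v_{2} + v_{3} + v_{5} = v_{6}  so sig = ⟨3 | 1⟩
  • {0,2,3,4}:  v_{0} + v_{2} + v_{3} + v_{4} = v_{1}  so sig = ⟨4 | 1⟩

so the primitive-relation signature multiset is
    |P|=2: 5 collections, coeffs (), (), (1), (1,1), (1,1,1)
    |P|=3: 1 collection, coeffs (1)
    |P|=4: 1 collection, coeffs (1)


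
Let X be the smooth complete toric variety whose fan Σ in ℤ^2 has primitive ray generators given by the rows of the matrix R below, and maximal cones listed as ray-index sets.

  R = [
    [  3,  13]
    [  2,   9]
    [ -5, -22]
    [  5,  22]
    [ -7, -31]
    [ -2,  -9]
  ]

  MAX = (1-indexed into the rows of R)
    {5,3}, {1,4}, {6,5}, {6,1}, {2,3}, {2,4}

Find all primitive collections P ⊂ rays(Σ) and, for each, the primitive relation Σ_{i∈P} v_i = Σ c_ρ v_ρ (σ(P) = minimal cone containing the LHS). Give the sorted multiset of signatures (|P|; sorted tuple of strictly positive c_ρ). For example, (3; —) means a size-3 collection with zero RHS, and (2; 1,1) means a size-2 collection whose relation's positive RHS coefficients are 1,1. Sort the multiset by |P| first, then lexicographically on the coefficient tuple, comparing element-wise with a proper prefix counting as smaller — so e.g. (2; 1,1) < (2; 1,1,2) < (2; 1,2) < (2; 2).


|primitive collections| = 9. Relations:

  P={2,6}:  v_{2} + v_{6} = 0 — sig = (2; —)
  P={3,4}:  v_{3} + v_{4} = 0 — sig = (2; —)
  P={1,2}:  v_{1} + v_{2} = v_{4} — sig = (2; 1)
  P={1,3}:  v_{1} + v_{3} = v_{6} — sig = (2; 1)
  P={2,5}:  v_{2} + v_{5} = v_{3} — sig = (2; 1)
  P={3,6}:  v_{3} + v_{6} = v_{5} — sig = (2; 1)
  P={4,5}:  v_{4} + v_{5} = v_{6} — sig = (2; 1)
  P={4,6}:  v_{4} + v_{6} = v_{1} — sig = (2; 1)
  P={1,5}:  v_{1} + v_{5} = 2·v_{6} — sig = (2; 2)

Hence PRS(X_Σ) =
    |P|=2: 9 collections, coeffs (), (), (1), (1), (1), (1), (1), (1), (2)


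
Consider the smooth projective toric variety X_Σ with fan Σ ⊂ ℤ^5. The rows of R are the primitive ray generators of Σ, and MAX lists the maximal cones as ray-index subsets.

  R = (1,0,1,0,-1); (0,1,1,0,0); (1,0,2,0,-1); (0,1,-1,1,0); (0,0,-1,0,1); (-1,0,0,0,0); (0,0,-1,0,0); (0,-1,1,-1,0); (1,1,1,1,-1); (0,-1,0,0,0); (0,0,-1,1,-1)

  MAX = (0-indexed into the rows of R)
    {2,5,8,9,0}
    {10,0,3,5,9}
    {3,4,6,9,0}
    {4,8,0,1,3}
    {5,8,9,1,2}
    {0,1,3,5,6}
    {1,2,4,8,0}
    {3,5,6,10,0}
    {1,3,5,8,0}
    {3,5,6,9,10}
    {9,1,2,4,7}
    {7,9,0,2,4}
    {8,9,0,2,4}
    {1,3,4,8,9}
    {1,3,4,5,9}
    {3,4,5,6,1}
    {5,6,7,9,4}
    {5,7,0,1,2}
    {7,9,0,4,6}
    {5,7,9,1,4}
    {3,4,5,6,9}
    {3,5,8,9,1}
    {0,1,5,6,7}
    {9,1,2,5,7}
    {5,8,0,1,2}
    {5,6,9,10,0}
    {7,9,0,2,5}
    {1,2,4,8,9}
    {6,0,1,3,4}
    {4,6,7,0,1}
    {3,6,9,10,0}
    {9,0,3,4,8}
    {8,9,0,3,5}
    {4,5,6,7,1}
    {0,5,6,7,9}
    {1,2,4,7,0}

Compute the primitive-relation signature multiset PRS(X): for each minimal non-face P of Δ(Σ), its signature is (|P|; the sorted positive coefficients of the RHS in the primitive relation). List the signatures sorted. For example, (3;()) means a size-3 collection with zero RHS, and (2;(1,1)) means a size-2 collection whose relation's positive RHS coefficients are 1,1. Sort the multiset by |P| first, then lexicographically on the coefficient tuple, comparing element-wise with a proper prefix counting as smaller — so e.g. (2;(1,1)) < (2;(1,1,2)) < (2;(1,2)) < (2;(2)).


|primitive collections| = 16. Relations:

  {3,7}:  v_{3} + v_{7} = 0 — sig = (2;())
  {2,3}:  v_{2} + v_{3} = v_{8} — sig = (2;(1))
  {2,6}:  v_{2} + v_{6} = v_{0} — sig = (2;(1))
  {7,8}:  v_{7} + v_{8} = v_{2} — sig = (2;(1))
  {6,8}:  v_{6} + v_{8} = v_{0} + v_{3} — sig = (2;(1,1))
  {1,10}:  v_{1} + v_{10} = v_{0} + v_{3} + v_{5} — sig = (2;(1,1,1))
  {4,10}:  v_{4} + v_{10} = v_{3} + v_{6} + v_{9} — sig = (2;(1,1,1))
  {7,10}:  v_{7} + v_{10} = v_{0} + v_{5} + v_{6} + v_{9} — sig = (2;(1,1,1,1))
  {2,10}:  v_{2} + v_{10} = 2·v_{0} + v_{3} + v_{5} + v_{9} — sig = (2;(1,1,1,2))
  {8,10}:  v_{8} + v_{10} = 2·v_{0} + 2·v_{3} + v_{5} + v_{9} — sig = (2;(1,1,2,2))
  {0,4,5}:  v_{0} + v_{4} + v_{5} = 0 — sig = (3;())
  {1,6,9}:  v_{1} + v_{6} + v_{9} = 0 — sig = (3;())
  {0,1,9}:  v_{0} + v_{1} + v_{9} = v_{2} — sig = (3;(1))
  {2,4,5}:  v_{2} + v_{4} + v_{5} = v_{1} + v_{9} — sig = (3;(1,1))
  {4,5,8}:  v_{4} + v_{5} + v_{8} = v_{1} + v_{3} + v_{9} — sig = (3;(1,1,1))
  {0,3,5,6,9}:  v_{0} + v_{3} + v_{5} + v_{6} + v_{9} = v_{10} — sig = (5;(1))

Sorted signature multiset PRS(X):
{ (2;()),  (2;(1)) ×3,  (2;(1,1)),  (2;(1,1,1)) ×2,  (2;(1,1,1,1)),  (2;(1,1,1,2)),  (2;(1,1,2,2)),  (3;()) ×2,  (3;(1)),  (3;(1,1)),  (3;(1,1,1)),  (5;(1)) }
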